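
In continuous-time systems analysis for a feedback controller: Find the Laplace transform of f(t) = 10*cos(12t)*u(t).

Standard pair: cos(wt)*u(t) <-> s/(s^2+w^2)
With w = 12: L{10*cos(12t)*u(t)} = 10s/(s^2+144)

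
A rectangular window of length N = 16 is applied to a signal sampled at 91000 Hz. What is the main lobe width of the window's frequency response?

For a rectangular window of length N,
the main lobe width in frequency is 2*f_s/N.
= 2*91000/16 = 11375 Hz
This determines the minimum frequency separation for resolving two sinusoids.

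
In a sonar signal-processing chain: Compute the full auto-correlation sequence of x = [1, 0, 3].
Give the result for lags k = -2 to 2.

r_xx[k] = sum_m x[m]*x[m+k], indexed from 0, for k = -2 to 2:
  r_xx[-2] = x[2]*x[0] = 3
  r_xx[-1] = x[1]*x[0] + x[2]*x[1] = 0
  r_xx[0] = x[0]*x[0] + x[1]*x[1] + x[2]*x[2] = 10
  r_xx[1] = x[0]*x[1] + x[1]*x[2] = 0
  r_xx[2] = x[0]*x[2] = 3
r_xx = [3, 0, 10, 0, 3]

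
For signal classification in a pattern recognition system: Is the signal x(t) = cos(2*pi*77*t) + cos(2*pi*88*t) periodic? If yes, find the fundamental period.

f1 = 77 Hz, f2 = 88 Hz
Period T1 = 1/77, T2 = 1/88
Ratio T1/T2 = 88/77, which is rational.
The signal is periodic with fundamental period T = 1/GCD(77,88) = 1/11 s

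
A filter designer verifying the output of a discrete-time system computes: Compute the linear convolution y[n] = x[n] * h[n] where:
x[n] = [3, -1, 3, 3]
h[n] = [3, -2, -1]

y[n] = sum_k x[k]*h[n-k]. Output length = len(x) + len(h) - 1 = 4 + 3 - 1 = 6.
y[0] = 3*3 = 9
y[1] = -1*3 + 3*-2 = -9
y[2] = 3*3 + -1*-2 + 3*-1 = 8
y[3] = 3*3 + 3*-2 + -1*-1 = 4
y[4] = 3*-2 + 3*-1 = -9
y[5] = 3*-1 = -3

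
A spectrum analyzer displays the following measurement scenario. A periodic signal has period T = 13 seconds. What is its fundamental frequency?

The fundamental frequency is the reciprocal of the period.
f = 1/T = 1/(13) = 1/13 Hz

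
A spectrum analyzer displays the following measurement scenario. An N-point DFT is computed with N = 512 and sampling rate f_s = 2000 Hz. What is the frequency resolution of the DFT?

DFT frequency resolution = f_s / N
= 2000 / 512 = 125/32 Hz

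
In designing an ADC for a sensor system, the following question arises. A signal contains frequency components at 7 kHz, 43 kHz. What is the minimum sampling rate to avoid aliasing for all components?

The highest frequency component is f_max = 43 kHz.
Nyquist rate = 2 * f_max = 2 * 43 kHz = 86 kHz.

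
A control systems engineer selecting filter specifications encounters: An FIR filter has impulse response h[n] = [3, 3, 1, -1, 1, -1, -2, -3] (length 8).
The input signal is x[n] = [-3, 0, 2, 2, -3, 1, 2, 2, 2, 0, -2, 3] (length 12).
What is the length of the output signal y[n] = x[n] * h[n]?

For linear convolution, the output length is:
len(y) = len(x) + len(h) - 1 = 12 + 8 - 1 = 19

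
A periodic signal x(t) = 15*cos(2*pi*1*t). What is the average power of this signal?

Average power of A*cos(wt) is A^2/2.
P = 15^2 / 2 = 225/2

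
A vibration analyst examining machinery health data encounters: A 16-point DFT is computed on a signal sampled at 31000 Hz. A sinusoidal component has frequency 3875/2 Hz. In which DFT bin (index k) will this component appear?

DFT frequency resolution = f_s/N = 31000/16 = 3875/2 Hz
Bin index k = f_signal / resolution = 3875/2 / 3875/2 = 1
The signal frequency 3875/2 Hz falls in DFT bin k = 1.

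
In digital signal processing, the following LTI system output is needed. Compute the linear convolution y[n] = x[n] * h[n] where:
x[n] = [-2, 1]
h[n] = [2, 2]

y[n] = sum_k x[k]*h[n-k]. Output length = len(x) + len(h) - 1 = 2 + 2 - 1 = 3.
y[0] = -2*2 = -4
y[1] = 1*2 + -2*2 = -2
y[2] = 1*2 = 2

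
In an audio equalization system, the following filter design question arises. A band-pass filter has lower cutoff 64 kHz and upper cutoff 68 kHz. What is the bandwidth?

Bandwidth = f_high - f_low
= 68 kHz - 64 kHz = 4 kHz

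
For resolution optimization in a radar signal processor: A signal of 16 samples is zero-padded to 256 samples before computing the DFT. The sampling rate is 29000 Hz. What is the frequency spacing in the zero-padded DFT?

Original DFT: N = 16, resolution = f_s/N = 29000/16 = 3625/2 Hz
Zero-padded DFT: N = 256, resolution = f_s/N = 29000/256 = 3625/32 Hz
Zero-padding interpolates the spectrum (finer frequency grid)
but does NOT improve the true spectral resolution (ability to resolve close frequencies).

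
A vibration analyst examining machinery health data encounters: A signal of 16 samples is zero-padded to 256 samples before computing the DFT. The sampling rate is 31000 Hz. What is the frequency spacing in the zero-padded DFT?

Original DFT: N = 16, resolution = f_s/N = 31000/16 = 3875/2 Hz
Zero-padded DFT: N = 256, resolution = f_s/N = 31000/256 = 3875/32 Hz
Zero-padding interpolates the spectrum (finer frequency grid)
but does NOT improve the true spectral resolution (ability to resolve close frequencies).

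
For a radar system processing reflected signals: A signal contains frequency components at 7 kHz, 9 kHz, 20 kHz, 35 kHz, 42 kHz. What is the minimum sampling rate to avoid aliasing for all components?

The highest frequency component is f_max = 42 kHz.
Nyquist rate = 2 * f_max = 2 * 42 kHz = 84 kHz.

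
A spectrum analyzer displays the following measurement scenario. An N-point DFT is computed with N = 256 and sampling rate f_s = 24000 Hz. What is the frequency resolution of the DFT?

DFT frequency resolution = f_s / N
= 24000 / 256 = 375/4 Hz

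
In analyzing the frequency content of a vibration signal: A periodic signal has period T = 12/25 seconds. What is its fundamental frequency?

The fundamental frequency is the reciprocal of the period.
f = 1/T = 1/(12/25) = 25/12 Hz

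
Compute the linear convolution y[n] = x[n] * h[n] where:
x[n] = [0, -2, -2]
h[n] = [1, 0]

y[n] = sum_k x[k]*h[n-k]. Output length = len(x) + len(h) - 1 = 3 + 2 - 1 = 4.
y[0] = 0*1 = 0
y[1] = -2*1 + 0*0 = -2
y[2] = -2*1 + -2*0 = -2
y[3] = -2*0 = 0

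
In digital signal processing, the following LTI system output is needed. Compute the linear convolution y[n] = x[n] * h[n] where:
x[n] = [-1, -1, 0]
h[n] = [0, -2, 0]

y[n] = sum_k x[k]*h[n-k]. Output length = len(x) + len(h) - 1 = 3 + 3 - 1 = 5.
y[0] = -1*0 = 0
y[1] = -1*0 + -1*-2 = 2
y[2] = 0*0 + -1*-2 + -1*0 = 2
y[3] = 0*-2 + -1*0 = 0
y[4] = 0*0 = 0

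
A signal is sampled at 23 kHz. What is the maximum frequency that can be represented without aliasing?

The maximum frequency that can be represented without aliasing
is the Nyquist frequency: f_max = f_s / 2 = 23 kHz / 2 = 23/2 kHz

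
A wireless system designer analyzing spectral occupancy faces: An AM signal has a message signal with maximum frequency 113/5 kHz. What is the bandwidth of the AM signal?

In AM (double-sideband), the bandwidth is twice the message frequency.
BW = 2 * f_m = 2 * 113/5 kHz = 226/5 kHz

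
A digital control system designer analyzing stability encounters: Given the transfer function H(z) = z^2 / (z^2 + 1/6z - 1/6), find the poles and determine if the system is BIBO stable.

Poles are roots of the denominator: z^2 + 1/6z - 1/6 = 0.
Quadratic formula: z = [-(1/6) +/- sqrt((1/6)^2 - 4*(-1/6))] / 2
Discriminant = 1/36 + 2/3 = 25/36; sqrt = 5/6.
z = (-1/6 +/- 5/6) / 2 => z = 1/3 or z = -1/2.
|p1| = 1/2, |p2| = 1/3.
For BIBO stability, all poles must lie inside the unit circle (|p| < 1).
System is STABLE since both |p| < 1.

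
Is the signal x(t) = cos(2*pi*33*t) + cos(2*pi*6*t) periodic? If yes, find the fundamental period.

f1 = 33 Hz, f2 = 6 Hz
Period T1 = 1/33, T2 = 1/6
Ratio T1/T2 = 6/33, which is rational.
The signal is periodic with fundamental period T = 1/GCD(33,6) = 1/3 s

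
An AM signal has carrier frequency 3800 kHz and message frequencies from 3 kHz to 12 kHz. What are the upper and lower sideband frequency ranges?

Upper sideband (USB) = fc + [fm_low, fm_high] = 3800 + [3, 12] = [3803, 3812] kHz
Lower sideband (LSB) = fc - [fm_high, fm_low] = 3800 - [12, 3] = [3788, 3797] kHz
Total occupied spectrum: 3788 kHz to 3812 kHz (plus carrier at 3800 kHz)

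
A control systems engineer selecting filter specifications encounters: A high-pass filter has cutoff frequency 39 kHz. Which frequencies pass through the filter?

A high-pass filter passes all frequencies above the cutoff frequency 39 kHz and attenuates lower frequencies.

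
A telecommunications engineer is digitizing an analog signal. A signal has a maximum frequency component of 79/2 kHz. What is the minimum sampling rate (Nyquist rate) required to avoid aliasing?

By the Nyquist-Shannon sampling theorem,
the minimum sampling rate (Nyquist rate) must be at least 2 * f_max.
Nyquist rate = 2 * 79/2 kHz = 79 kHz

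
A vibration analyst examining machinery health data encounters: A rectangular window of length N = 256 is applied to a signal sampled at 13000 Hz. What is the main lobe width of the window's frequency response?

For a rectangular window of length N,
the main lobe width in frequency is 2*f_s/N.
= 2*13000/256 = 1625/16 Hz
This determines the minimum frequency separation for resolving two sinusoids.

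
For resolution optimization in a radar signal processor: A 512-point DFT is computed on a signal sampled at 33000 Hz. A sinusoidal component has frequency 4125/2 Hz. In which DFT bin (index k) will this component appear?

DFT frequency resolution = f_s/N = 33000/512 = 4125/64 Hz
Bin index k = f_signal / resolution = 4125/2 / 4125/64 = 32
The signal frequency 4125/2 Hz falls in DFT bin k = 32.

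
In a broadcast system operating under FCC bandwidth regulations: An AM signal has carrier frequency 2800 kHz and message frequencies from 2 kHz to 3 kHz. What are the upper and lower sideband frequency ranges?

Upper sideband (USB) = fc + [fm_low, fm_high] = 2800 + [2, 3] = [2802, 2803] kHz
Lower sideband (LSB) = fc - [fm_high, fm_low] = 2800 - [3, 2] = [2797, 2798] kHz
Total occupied spectrum: 2797 kHz to 2803 kHz (plus carrier at 2800 kHz)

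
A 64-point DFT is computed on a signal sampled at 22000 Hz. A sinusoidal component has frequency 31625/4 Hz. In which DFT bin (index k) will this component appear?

DFT frequency resolution = f_s/N = 22000/64 = 1375/4 Hz
Bin index k = f_signal / resolution = 31625/4 / 1375/4 = 23
The signal frequency 31625/4 Hz falls in DFT bin k = 23.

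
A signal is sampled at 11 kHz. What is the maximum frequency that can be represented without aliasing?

The maximum frequency that can be represented without aliasing
is the Nyquist frequency: f_max = f_s / 2 = 11 kHz / 2 = 11/2 kHz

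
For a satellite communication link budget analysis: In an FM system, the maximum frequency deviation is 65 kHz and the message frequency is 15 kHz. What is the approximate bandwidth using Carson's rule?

Carson's rule: BW = 2*(delta_f + f_m)
= 2*(65 + 15) kHz = 160 kHz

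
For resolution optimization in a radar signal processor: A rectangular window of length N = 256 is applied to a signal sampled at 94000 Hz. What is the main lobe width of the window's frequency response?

For a rectangular window of length N,
the main lobe width in frequency is 2*f_s/N.
= 2*94000/256 = 5875/8 Hz
This determines the minimum frequency separation for resolving two sinusoids.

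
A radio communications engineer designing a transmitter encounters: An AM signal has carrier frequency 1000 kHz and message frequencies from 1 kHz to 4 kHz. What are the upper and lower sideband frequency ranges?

Upper sideband (USB) = fc + [fm_low, fm_high] = 1000 + [1, 4] = [1001, 1004] kHz
Lower sideband (LSB) = fc - [fm_high, fm_low] = 1000 - [4, 1] = [996, 999] kHz
Total occupied spectrum: 996 kHz to 1004 kHz (plus carrier at 1000 kHz)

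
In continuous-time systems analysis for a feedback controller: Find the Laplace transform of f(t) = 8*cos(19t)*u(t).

Standard pair: cos(wt)*u(t) <-> s/(s^2+w^2)
With w = 19: L{8*cos(19t)*u(t)} = 8s/(s^2+361)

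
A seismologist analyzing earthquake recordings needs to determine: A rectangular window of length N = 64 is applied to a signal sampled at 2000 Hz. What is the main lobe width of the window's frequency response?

For a rectangular window of length N,
the main lobe width in frequency is 2*f_s/N.
= 2*2000/64 = 125/2 Hz
This determines the minimum frequency separation for resolving two sinusoids.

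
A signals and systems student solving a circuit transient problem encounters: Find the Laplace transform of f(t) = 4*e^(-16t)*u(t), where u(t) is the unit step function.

Standard Laplace transform pair:
e^(-at)*u(t) <-> 1/(s+a)
With a = 16: L{4*e^(-16t)*u(t)} = 4/(s+16), ROC: Re(s) > -16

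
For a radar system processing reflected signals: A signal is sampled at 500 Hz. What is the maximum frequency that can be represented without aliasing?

The maximum frequency that can be represented without aliasing
is the Nyquist frequency: f_max = f_s / 2 = 500 Hz / 2 = 250 Hz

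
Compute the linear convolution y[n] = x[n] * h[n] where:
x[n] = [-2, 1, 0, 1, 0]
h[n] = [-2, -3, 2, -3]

y[n] = sum_k x[k]*h[n-k]. Output length = len(x) + len(h) - 1 = 5 + 4 - 1 = 8.
y[0] = -2*-2 = 4
y[1] = 1*-2 + -2*-3 = 4
y[2] = 0*-2 + 1*-3 + -2*2 = -7
y[3] = 1*-2 + 0*-3 + 1*2 + -2*-3 = 6
y[4] = 0*-2 + 1*-3 + 0*2 + 1*-3 = -6
y[5] = 0*-3 + 1*2 + 0*-3 = 2
y[6] = 0*2 + 1*-3 = -3
y[7] = 0*-3 = 0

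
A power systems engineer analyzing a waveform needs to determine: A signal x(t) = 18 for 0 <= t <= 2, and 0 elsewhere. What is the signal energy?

Energy = integral of |x(t)|^2 dt over the signal duration
= 18^2 * 2 = 324 * 2 = 648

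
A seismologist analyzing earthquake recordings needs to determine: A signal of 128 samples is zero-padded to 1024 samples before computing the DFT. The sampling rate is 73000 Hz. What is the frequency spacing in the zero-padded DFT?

Original DFT: N = 128, resolution = f_s/N = 73000/128 = 9125/16 Hz
Zero-padded DFT: N = 1024, resolution = f_s/N = 73000/1024 = 9125/128 Hz
Zero-padding interpolates the spectrum (finer frequency grid)
but does NOT improve the true spectral resolution (ability to resolve close frequencies).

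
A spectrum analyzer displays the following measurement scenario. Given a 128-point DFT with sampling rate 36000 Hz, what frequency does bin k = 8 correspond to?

The frequency of DFT bin k is: f_k = k * f_s / N
f_8 = 8 * 36000 / 128 = 2250 Hz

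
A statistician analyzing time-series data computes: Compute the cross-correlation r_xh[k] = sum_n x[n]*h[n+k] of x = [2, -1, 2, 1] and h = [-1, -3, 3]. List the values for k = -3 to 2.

Both sequences indexed from 0 and zero outside their support.
Lags with overlap: k = -3 to 2.
  r_xh[-3] = x[3]*h[0] = -1
  r_xh[-2] = x[2]*h[0] + x[3]*h[1] = -5
  r_xh[-1] = x[1]*h[0] + x[2]*h[1] + x[3]*h[2] = -2
  r_xh[0] = x[0]*h[0] + x[1]*h[1] + x[2]*h[2] = 7
  r_xh[1] = x[0]*h[1] + x[1]*h[2] = -9
  r_xh[2] = x[0]*h[2] = 6
r_xh = [-1, -5, -2, 7, -9, 6] (for k = -3, ..., 2)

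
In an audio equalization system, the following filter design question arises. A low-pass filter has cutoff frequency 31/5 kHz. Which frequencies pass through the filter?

A low-pass filter passes all frequencies below the cutoff frequency 31/5 kHz and attenuates higher frequencies.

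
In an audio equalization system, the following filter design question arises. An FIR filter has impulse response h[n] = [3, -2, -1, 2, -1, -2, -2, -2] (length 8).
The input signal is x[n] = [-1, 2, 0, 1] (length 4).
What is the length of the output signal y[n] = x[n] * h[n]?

For linear convolution, the output length is:
len(y) = len(x) + len(h) - 1 = 4 + 8 - 1 = 11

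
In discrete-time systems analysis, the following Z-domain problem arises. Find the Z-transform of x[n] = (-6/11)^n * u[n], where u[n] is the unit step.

The Z-transform of a^n * u[n] is z/(z-a) for |z| > |a|.
Here a = -6/11, so X(z) = z/(z - (-6/11)) = 11z/(11z + 6)
ROC: |z| > 6/11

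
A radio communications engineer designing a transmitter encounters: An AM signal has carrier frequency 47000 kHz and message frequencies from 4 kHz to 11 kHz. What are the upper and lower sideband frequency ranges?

Upper sideband (USB) = fc + [fm_low, fm_high] = 47000 + [4, 11] = [47004, 47011] kHz
Lower sideband (LSB) = fc - [fm_high, fm_low] = 47000 - [11, 4] = [46989, 46996] kHz
Total occupied spectrum: 46989 kHz to 47011 kHz (plus carrier at 47000 kHz)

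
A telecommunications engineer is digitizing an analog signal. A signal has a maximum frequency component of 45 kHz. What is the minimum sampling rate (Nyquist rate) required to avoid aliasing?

By the Nyquist-Shannon sampling theorem,
the minimum sampling rate (Nyquist rate) must be at least 2 * f_max.
Nyquist rate = 2 * 45 kHz = 90 kHz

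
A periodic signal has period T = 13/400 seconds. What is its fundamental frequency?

The fundamental frequency is the reciprocal of the period.
f = 1/T = 1/(13/400) = 400/13 Hz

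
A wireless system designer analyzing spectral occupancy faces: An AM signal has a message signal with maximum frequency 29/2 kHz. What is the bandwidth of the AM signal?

In AM (double-sideband), the bandwidth is twice the message frequency.
BW = 2 * f_m = 2 * 29/2 kHz = 29 kHz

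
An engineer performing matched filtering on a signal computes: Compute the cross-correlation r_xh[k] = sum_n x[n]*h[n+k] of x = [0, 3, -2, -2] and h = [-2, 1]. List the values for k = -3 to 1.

Both sequences indexed from 0 and zero outside their support.
Lags with overlap: k = -3 to 1.
  r_xh[-3] = x[3]*h[0] = 4
  r_xh[-2] = x[2]*h[0] + x[3]*h[1] = 2
  r_xh[-1] = x[1]*h[0] + x[2]*h[1] = -8
  r_xh[0] = x[0]*h[0] + x[1]*h[1] = 3
  r_xh[1] = x[0]*h[1] = 0
r_xh = [4, 2, -8, 3, 0] (for k = -3, ..., 1)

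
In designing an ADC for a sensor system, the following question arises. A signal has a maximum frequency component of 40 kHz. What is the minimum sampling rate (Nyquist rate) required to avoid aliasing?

By the Nyquist-Shannon sampling theorem,
the minimum sampling rate (Nyquist rate) must be at least 2 * f_max.
Nyquist rate = 2 * 40 kHz = 80 kHz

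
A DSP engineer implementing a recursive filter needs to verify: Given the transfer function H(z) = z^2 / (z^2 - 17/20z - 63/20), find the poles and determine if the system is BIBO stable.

Poles are roots of the denominator: z^2 - 17/20z - 63/20 = 0.
Quadratic formula: z = [-(-17/20) +/- sqrt((-17/20)^2 - 4*(-63/20))] / 2
Discriminant = 289/400 + 63/5 = 5329/400; sqrt = 73/20.
z = (17/20 +/- 73/20) / 2 => z = 9/4 or z = -7/5.
|p1| = 7/5, |p2| = 9/4.
For BIBO stability, all poles must lie inside the unit circle (|p| < 1).
System is UNSTABLE since at least one |p| >= 1.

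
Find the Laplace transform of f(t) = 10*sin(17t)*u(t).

Standard pair: sin(wt)*u(t) <-> w/(s^2+w^2)
With w = 17: L{10*sin(17t)*u(t)} = 170/(s^2+289)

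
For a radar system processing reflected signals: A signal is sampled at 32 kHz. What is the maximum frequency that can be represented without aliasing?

The maximum frequency that can be represented without aliasing
is the Nyquist frequency: f_max = f_s / 2 = 32 kHz / 2 = 16 kHz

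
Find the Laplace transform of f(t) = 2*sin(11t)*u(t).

Standard pair: sin(wt)*u(t) <-> w/(s^2+w^2)
With w = 11: L{2*sin(11t)*u(t)} = 22/(s^2+121)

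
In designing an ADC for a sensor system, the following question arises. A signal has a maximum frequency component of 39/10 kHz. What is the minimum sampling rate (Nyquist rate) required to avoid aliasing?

By the Nyquist-Shannon sampling theorem,
the minimum sampling rate (Nyquist rate) must be at least 2 * f_max.
Nyquist rate = 2 * 39/10 kHz = 39/5 kHz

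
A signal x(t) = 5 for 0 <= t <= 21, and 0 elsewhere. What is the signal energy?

Energy = integral of |x(t)|^2 dt over the signal duration
= 5^2 * 21 = 25 * 21 = 525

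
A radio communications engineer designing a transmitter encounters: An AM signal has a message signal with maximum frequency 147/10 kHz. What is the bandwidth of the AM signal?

In AM (double-sideband), the bandwidth is twice the message frequency.
BW = 2 * f_m = 2 * 147/10 kHz = 147/5 kHz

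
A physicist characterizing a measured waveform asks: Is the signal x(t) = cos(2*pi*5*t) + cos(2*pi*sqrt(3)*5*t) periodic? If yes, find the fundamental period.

f1 = 5 Hz, f2 = 5*sqrt(3) Hz
Ratio f2/f1 = sqrt(3), which is irrational.
Since the frequency ratio is irrational, no common period exists.
The signal is not periodic.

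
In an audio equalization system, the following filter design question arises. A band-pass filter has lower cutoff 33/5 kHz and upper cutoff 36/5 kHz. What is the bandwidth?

Bandwidth = f_high - f_low
= 36/5 kHz - 33/5 kHz = 3/5 kHz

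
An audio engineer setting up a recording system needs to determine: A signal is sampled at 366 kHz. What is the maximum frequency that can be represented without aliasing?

The maximum frequency that can be represented without aliasing
is the Nyquist frequency: f_max = f_s / 2 = 366 kHz / 2 = 183 kHz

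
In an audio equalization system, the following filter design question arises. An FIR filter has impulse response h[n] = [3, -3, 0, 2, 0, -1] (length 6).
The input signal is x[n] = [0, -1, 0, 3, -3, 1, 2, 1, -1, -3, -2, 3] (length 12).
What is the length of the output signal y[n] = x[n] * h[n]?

For linear convolution, the output length is:
len(y) = len(x) + len(h) - 1 = 12 + 6 - 1 = 17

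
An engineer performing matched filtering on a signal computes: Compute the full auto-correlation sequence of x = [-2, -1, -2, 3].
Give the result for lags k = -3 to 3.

r_xx[k] = sum_m x[m]*x[m+k], indexed from 0, for k = -3 to 3:
  r_xx[-3] = x[3]*x[0] = -6
  r_xx[-2] = x[2]*x[0] + x[3]*x[1] = 1
  r_xx[-1] = x[1]*x[0] + x[2]*x[1] + x[3]*x[2] = -2
  r_xx[0] = x[0]*x[0] + x[1]*x[1] + x[2]*x[2] + x[3]*x[3] = 18
  r_xx[1] = x[0]*x[1] + x[1]*x[2] + x[2]*x[3] = -2
  r_xx[2] = x[0]*x[2] + x[1]*x[3] = 1
  r_xx[3] = x[0]*x[3] = -6
r_xx = [-6, 1, -2, 18, -2, 1, -6]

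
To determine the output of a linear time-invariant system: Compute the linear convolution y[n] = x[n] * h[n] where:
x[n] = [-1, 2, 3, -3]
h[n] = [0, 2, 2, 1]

y[n] = sum_k x[k]*h[n-k]. Output length = len(x) + len(h) - 1 = 4 + 4 - 1 = 7.
y[0] = -1*0 = 0
y[1] = 2*0 + -1*2 = -2
y[2] = 3*0 + 2*2 + -1*2 = 2
y[3] = -3*0 + 3*2 + 2*2 + -1*1 = 9
y[4] = -3*2 + 3*2 + 2*1 = 2
y[5] = -3*2 + 3*1 = -3
y[6] = -3*1 = -3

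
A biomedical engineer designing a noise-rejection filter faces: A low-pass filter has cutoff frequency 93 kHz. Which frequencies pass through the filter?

A low-pass filter passes all frequencies below the cutoff frequency 93 kHz and attenuates higher frequencies.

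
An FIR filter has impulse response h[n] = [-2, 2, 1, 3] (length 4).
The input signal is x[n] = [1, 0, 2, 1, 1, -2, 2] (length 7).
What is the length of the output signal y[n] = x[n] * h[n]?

For linear convolution, the output length is:
len(y) = len(x) + len(h) - 1 = 7 + 4 - 1 = 10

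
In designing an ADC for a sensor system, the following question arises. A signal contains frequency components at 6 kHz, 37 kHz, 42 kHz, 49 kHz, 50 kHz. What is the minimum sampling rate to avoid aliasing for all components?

The highest frequency component is f_max = 50 kHz.
Nyquist rate = 2 * f_max = 2 * 50 kHz = 100 kHz.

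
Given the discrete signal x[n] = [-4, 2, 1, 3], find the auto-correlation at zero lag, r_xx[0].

The auto-correlation at zero lag r_xx[0] equals the signal energy.
r_xx[0] = sum of x[n]^2 = (-4)^2 + 2^2 + 1^2 + 3^2
= 16 + 4 + 1 + 9 = 30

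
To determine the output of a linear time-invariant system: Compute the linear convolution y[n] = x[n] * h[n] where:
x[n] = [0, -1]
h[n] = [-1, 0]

y[n] = sum_k x[k]*h[n-k]. Output length = len(x) + len(h) - 1 = 2 + 2 - 1 = 3.
y[0] = 0*-1 = 0
y[1] = -1*-1 + 0*0 = 1
y[2] = -1*0 = 0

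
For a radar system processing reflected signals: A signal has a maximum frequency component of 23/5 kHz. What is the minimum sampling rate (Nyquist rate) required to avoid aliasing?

By the Nyquist-Shannon sampling theorem,
the minimum sampling rate (Nyquist rate) must be at least 2 * f_max.
Nyquist rate = 2 * 23/5 kHz = 46/5 kHz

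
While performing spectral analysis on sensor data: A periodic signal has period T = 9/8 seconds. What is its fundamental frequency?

The fundamental frequency is the reciprocal of the period.
f = 1/T = 1/(9/8) = 8/9 Hz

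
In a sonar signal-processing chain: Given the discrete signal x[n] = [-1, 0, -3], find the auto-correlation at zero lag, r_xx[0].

The auto-correlation at zero lag r_xx[0] equals the signal energy.
r_xx[0] = sum of x[n]^2 = (-1)^2 + 0^2 + (-3)^2
= 1 + 0 + 9 = 10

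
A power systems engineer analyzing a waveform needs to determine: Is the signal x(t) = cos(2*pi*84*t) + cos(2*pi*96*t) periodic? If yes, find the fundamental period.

f1 = 84 Hz, f2 = 96 Hz
Period T1 = 1/84, T2 = 1/96
Ratio T1/T2 = 96/84, which is rational.
The signal is periodic with fundamental period T = 1/GCD(84,96) = 1/12 s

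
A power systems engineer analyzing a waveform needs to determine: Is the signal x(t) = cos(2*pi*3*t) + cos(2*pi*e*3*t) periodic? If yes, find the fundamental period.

f1 = 3 Hz, f2 = 3*e Hz
Ratio f2/f1 = e, which is irrational.
Since the frequency ratio is irrational, no common period exists.
The signal is not periodic.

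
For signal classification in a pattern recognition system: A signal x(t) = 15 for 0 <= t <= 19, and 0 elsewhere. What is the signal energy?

Energy = integral of |x(t)|^2 dt over the signal duration
= 15^2 * 19 = 225 * 19 = 4275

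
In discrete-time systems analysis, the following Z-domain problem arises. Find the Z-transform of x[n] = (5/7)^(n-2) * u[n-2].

Time-shifting property: if X(z) = Z{x[n]}, then Z{x[n-d]} = z^(-d) * X(z)
X(z) = z/(z - 5/7) for x[n] = (5/7)^n * u[n]
Z{x[n-2]} = z^(-2) * z/(z - 5/7) = z^(-1)/(z - 5/7)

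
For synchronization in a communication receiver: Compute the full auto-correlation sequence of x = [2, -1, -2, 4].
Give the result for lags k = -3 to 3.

r_xx[k] = sum_m x[m]*x[m+k], indexed from 0, for k = -3 to 3:
  r_xx[-3] = x[3]*x[0] = 8
  r_xx[-2] = x[2]*x[0] + x[3]*x[1] = -8
  r_xx[-1] = x[1]*x[0] + x[2]*x[1] + x[3]*x[2] = -8
  r_xx[0] = x[0]*x[0] + x[1]*x[1] + x[2]*x[2] + x[3]*x[3] = 25
  r_xx[1] = x[0]*x[1] + x[1]*x[2] + x[2]*x[3] = -8
  r_xx[2] = x[0]*x[2] + x[1]*x[3] = -8
  r_xx[3] = x[0]*x[3] = 8
r_xx = [8, -8, -8, 25, -8, -8, 8]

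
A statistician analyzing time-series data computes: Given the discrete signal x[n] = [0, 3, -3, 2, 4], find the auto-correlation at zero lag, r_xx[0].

The auto-correlation at zero lag r_xx[0] equals the signal energy.
r_xx[0] = sum of x[n]^2 = 0^2 + 3^2 + (-3)^2 + 2^2 + 4^2
= 0 + 9 + 9 + 4 + 16 = 38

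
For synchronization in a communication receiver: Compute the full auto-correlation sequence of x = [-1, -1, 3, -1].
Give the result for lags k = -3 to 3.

r_xx[k] = sum_m x[m]*x[m+k], indexed from 0, for k = -3 to 3:
  r_xx[-3] = x[3]*x[0] = 1
  r_xx[-2] = x[2]*x[0] + x[3]*x[1] = -2
  r_xx[-1] = x[1]*x[0] + x[2]*x[1] + x[3]*x[2] = -5
  r_xx[0] = x[0]*x[0] + x[1]*x[1] + x[2]*x[2] + x[3]*x[3] = 12
  r_xx[1] = x[0]*x[1] + x[1]*x[2] + x[2]*x[3] = -5
  r_xx[2] = x[0]*x[2] + x[1]*x[3] = -2
  r_xx[3] = x[0]*x[3] = 1
r_xx = [1, -2, -5, 12, -5, -2, 1]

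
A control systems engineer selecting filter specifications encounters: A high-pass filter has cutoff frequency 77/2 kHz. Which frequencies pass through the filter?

A high-pass filter passes all frequencies above the cutoff frequency 77/2 kHz and attenuates lower frequencies.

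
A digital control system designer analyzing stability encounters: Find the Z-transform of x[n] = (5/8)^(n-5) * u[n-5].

Time-shifting property: if X(z) = Z{x[n]}, then Z{x[n-d]} = z^(-d) * X(z)
X(z) = z/(z - 5/8) for x[n] = (5/8)^n * u[n]
Z{x[n-5]} = z^(-5) * z/(z - 5/8) = z^(-4)/(z - 5/8)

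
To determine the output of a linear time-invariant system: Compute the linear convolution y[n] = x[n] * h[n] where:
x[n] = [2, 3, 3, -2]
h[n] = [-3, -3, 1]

y[n] = sum_k x[k]*h[n-k]. Output length = len(x) + len(h) - 1 = 4 + 3 - 1 = 6.
y[0] = 2*-3 = -6
y[1] = 3*-3 + 2*-3 = -15
y[2] = 3*-3 + 3*-3 + 2*1 = -16
y[3] = -2*-3 + 3*-3 + 3*1 = 0
y[4] = -2*-3 + 3*1 = 9
y[5] = -2*1 = -2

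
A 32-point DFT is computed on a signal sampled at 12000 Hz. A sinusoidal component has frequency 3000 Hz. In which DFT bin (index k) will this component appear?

DFT frequency resolution = f_s/N = 12000/32 = 375 Hz
Bin index k = f_signal / resolution = 3000 / 375 = 8
The signal frequency 3000 Hz falls in DFT bin k = 8.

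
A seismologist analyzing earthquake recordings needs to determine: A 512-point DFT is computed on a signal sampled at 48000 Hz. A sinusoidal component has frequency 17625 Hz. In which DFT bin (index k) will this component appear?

DFT frequency resolution = f_s/N = 48000/512 = 375/4 Hz
Bin index k = f_signal / resolution = 17625 / 375/4 = 188
The signal frequency 17625 Hz falls in DFT bin k = 188.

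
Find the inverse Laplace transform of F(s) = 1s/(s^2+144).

Standard pair: s/(s^2+w^2) <-> cos(wt)*u(t)
With k=1, w=12: f(t) = cos(12t)*u(t)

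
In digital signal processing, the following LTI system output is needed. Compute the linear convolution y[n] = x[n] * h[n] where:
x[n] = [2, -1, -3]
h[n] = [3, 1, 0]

y[n] = sum_k x[k]*h[n-k]. Output length = len(x) + len(h) - 1 = 3 + 3 - 1 = 5.
y[0] = 2*3 = 6
y[1] = -1*3 + 2*1 = -1
y[2] = -3*3 + -1*1 + 2*0 = -10
y[3] = -3*1 + -1*0 = -3
y[4] = -3*0 = 0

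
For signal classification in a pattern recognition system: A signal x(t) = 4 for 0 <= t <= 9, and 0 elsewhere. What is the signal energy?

Energy = integral of |x(t)|^2 dt over the signal duration
= 4^2 * 9 = 16 * 9 = 144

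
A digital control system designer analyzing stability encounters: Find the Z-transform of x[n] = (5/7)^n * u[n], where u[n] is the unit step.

The Z-transform of a^n * u[n] is z/(z-a) for |z| > |a|.
Here a = 5/7, so X(z) = z/(z - (5/7)) = 7z/(7z - 5)
ROC: |z| > 5/7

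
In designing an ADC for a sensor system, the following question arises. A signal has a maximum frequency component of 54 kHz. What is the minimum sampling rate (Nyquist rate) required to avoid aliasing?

By the Nyquist-Shannon sampling theorem,
the minimum sampling rate (Nyquist rate) must be at least 2 * f_max.
Nyquist rate = 2 * 54 kHz = 108 kHz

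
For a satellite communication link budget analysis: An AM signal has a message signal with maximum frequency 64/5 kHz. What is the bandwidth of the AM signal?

In AM (double-sideband), the bandwidth is twice the message frequency.
BW = 2 * f_m = 2 * 64/5 kHz = 128/5 kHz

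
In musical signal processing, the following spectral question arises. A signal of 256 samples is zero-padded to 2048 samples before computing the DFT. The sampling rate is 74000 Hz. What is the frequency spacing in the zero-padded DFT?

Original DFT: N = 256, resolution = f_s/N = 74000/256 = 4625/16 Hz
Zero-padded DFT: N = 2048, resolution = f_s/N = 74000/2048 = 4625/128 Hz
Zero-padding interpolates the spectrum (finer frequency grid)
but does NOT improve the true spectral resolution (ability to resolve close frequencies).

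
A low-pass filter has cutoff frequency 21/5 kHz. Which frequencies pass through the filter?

A low-pass filter passes all frequencies below the cutoff frequency 21/5 kHz and attenuates higher frequencies.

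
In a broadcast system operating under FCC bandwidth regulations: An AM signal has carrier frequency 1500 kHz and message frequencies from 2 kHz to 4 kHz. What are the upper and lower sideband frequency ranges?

Upper sideband (USB) = fc + [fm_low, fm_high] = 1500 + [2, 4] = [1502, 1504] kHz
Lower sideband (LSB) = fc - [fm_high, fm_low] = 1500 - [4, 2] = [1496, 1498] kHz
Total occupied spectrum: 1496 kHz to 1504 kHz (plus carrier at 1500 kHz)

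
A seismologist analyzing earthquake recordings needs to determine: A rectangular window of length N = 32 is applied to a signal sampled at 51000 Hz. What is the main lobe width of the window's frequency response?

For a rectangular window of length N,
the main lobe width in frequency is 2*f_s/N.
= 2*51000/32 = 6375/2 Hz
This determines the minimum frequency separation for resolving two sinusoids.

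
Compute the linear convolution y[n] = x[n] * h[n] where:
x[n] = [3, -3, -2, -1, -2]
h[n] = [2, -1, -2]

y[n] = sum_k x[k]*h[n-k]. Output length = len(x) + len(h) - 1 = 5 + 3 - 1 = 7.
y[0] = 3*2 = 6
y[1] = -3*2 + 3*-1 = -9
y[2] = -2*2 + -3*-1 + 3*-2 = -7
y[3] = -1*2 + -2*-1 + -3*-2 = 6
y[4] = -2*2 + -1*-1 + -2*-2 = 1
y[5] = -2*-1 + -1*-2 = 4
y[6] = -2*-2 = 4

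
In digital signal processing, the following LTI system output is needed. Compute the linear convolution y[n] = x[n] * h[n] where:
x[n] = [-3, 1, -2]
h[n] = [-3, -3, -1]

y[n] = sum_k x[k]*h[n-k]. Output length = len(x) + len(h) - 1 = 3 + 3 - 1 = 5.
y[0] = -3*-3 = 9
y[1] = 1*-3 + -3*-3 = 6
y[2] = -2*-3 + 1*-3 + -3*-1 = 6
y[3] = -2*-3 + 1*-1 = 5
y[4] = -2*-1 = 2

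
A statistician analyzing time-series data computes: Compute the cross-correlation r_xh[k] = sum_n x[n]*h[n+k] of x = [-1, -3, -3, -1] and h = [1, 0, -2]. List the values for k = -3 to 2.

Both sequences indexed from 0 and zero outside their support.
Lags with overlap: k = -3 to 2.
  r_xh[-3] = x[3]*h[0] = -1
  r_xh[-2] = x[2]*h[0] + x[3]*h[1] = -3
  r_xh[-1] = x[1]*h[0] + x[2]*h[1] + x[3]*h[2] = -1
  r_xh[0] = x[0]*h[0] + x[1]*h[1] + x[2]*h[2] = 5
  r_xh[1] = x[0]*h[1] + x[1]*h[2] = 6
  r_xh[2] = x[0]*h[2] = 2
r_xh = [-1, -3, -1, 5, 6, 2] (for k = -3, ..., 2)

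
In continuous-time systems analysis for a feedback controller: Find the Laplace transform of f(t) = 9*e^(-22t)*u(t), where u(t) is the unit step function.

Standard Laplace transform pair:
e^(-at)*u(t) <-> 1/(s+a)
With a = 22: L{9*e^(-22t)*u(t)} = 9/(s+22), ROC: Re(s) > -22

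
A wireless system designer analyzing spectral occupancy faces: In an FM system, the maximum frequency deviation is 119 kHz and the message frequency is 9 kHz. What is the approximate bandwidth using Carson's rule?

Carson's rule: BW = 2*(delta_f + f_m)
= 2*(119 + 9) kHz = 256 kHz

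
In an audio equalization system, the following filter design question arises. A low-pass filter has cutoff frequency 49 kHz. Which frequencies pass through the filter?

A low-pass filter passes all frequencies below the cutoff frequency 49 kHz and attenuates higher frequencies.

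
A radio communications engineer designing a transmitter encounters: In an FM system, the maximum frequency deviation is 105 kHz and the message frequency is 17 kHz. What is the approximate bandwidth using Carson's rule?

Carson's rule: BW = 2*(delta_f + f_m)
= 2*(105 + 17) kHz = 244 kHz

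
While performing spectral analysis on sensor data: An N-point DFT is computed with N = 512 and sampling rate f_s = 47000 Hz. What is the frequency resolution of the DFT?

DFT frequency resolution = f_s / N
= 47000 / 512 = 5875/64 Hz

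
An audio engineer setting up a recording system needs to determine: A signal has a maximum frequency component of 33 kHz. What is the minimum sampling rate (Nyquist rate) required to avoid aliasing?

By the Nyquist-Shannon sampling theorem,
the minimum sampling rate (Nyquist rate) must be at least 2 * f_max.
Nyquist rate = 2 * 33 kHz = 66 kHz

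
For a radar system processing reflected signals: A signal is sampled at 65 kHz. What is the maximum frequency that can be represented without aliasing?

The maximum frequency that can be represented without aliasing
is the Nyquist frequency: f_max = f_s / 2 = 65 kHz / 2 = 65/2 kHz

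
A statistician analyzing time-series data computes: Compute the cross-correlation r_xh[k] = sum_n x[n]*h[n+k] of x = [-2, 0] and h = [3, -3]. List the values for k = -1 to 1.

Both sequences indexed from 0 and zero outside their support.
Lags with overlap: k = -1 to 1.
  r_xh[-1] = x[1]*h[0] = 0
  r_xh[0] = x[0]*h[0] + x[1]*h[1] = -6
  r_xh[1] = x[0]*h[1] = 6
r_xh = [0, -6, 6] (for k = -1, ..., 1)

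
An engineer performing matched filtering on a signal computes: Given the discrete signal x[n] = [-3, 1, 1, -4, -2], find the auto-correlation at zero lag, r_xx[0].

The auto-correlation at zero lag r_xx[0] equals the signal energy.
r_xx[0] = sum of x[n]^2 = (-3)^2 + 1^2 + 1^2 + (-4)^2 + (-2)^2
= 9 + 1 + 1 + 16 + 4 = 31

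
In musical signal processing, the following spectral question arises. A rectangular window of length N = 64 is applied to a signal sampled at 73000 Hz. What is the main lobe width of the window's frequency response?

For a rectangular window of length N,
the main lobe width in frequency is 2*f_s/N.
= 2*73000/64 = 9125/4 Hz
This determines the minimum frequency separation for resolving two sinusoids.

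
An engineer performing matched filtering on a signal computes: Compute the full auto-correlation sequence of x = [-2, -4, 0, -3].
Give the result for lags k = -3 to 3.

r_xx[k] = sum_m x[m]*x[m+k], indexed from 0, for k = -3 to 3:
  r_xx[-3] = x[3]*x[0] = 6
  r_xx[-2] = x[2]*x[0] + x[3]*x[1] = 12
  r_xx[-1] = x[1]*x[0] + x[2]*x[1] + x[3]*x[2] = 8
  r_xx[0] = x[0]*x[0] + x[1]*x[1] + x[2]*x[2] + x[3]*x[3] = 29
  r_xx[1] = x[0]*x[1] + x[1]*x[2] + x[2]*x[3] = 8
  r_xx[2] = x[0]*x[2] + x[1]*x[3] = 12
  r_xx[3] = x[0]*x[3] = 6
r_xx = [6, 12, 8, 29, 8, 12, 6]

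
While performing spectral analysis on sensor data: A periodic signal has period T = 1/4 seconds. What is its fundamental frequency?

The fundamental frequency is the reciprocal of the period.
f = 1/T = 1/(1/4) = 4 Hz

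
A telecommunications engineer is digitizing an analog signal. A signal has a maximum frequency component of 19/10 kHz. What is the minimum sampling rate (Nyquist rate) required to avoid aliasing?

By the Nyquist-Shannon sampling theorem,
the minimum sampling rate (Nyquist rate) must be at least 2 * f_max.
Nyquist rate = 2 * 19/10 kHz = 19/5 kHz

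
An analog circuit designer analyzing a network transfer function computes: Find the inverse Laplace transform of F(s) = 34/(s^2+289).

Standard pair: w/(s^2+w^2) <-> sin(wt)*u(t)
Recognize w^2 = 289, so w = 17; numerator 34 = 2*17.
f(t) = 2*sin(17t)*u(t)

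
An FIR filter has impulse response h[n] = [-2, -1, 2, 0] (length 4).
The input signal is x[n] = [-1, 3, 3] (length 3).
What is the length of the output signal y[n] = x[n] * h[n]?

For linear convolution, the output length is:
len(y) = len(x) + len(h) - 1 = 3 + 4 - 1 = 6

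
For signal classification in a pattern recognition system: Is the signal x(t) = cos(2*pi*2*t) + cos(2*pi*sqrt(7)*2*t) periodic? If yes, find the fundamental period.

f1 = 2 Hz, f2 = 2*sqrt(7) Hz
Ratio f2/f1 = sqrt(7), which is irrational.
Since the frequency ratio is irrational, no common period exists.
The signal is not periodic.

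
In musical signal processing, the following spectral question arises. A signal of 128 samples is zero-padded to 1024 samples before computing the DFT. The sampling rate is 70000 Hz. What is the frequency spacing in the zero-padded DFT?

Original DFT: N = 128, resolution = f_s/N = 70000/128 = 4375/8 Hz
Zero-padded DFT: N = 1024, resolution = f_s/N = 70000/1024 = 4375/64 Hz
Zero-padding interpolates the spectrum (finer frequency grid)
but does NOT improve the true spectral resolution (ability to resolve close frequencies).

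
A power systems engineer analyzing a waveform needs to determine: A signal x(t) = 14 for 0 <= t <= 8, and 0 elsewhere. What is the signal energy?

Energy = integral of |x(t)|^2 dt over the signal duration
= 14^2 * 8 = 196 * 8 = 1568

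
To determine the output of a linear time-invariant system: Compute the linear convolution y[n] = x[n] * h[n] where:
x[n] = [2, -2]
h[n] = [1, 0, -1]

y[n] = sum_k x[k]*h[n-k]. Output length = len(x) + len(h) - 1 = 2 + 3 - 1 = 4.
y[0] = 2*1 = 2
y[1] = -2*1 + 2*0 = -2
y[2] = -2*0 + 2*-1 = -2
y[3] = -2*-1 = 2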